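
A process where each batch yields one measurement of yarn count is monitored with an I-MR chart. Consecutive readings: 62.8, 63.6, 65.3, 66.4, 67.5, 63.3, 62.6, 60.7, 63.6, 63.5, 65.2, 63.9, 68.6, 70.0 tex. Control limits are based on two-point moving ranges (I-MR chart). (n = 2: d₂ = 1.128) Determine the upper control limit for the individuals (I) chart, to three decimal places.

69.614

X̄ = (62.8 + 63.6 + 65.3 + 66.4 + 67.5 + 63.3 + 62.6 + 60.7 + 63.6 + 63.5 + 65.2 + 63.9 + 68.6 + 70.0) / 14 = 64.7857
Moving ranges: 0.8, 1.7, 1.1, 1.1, 4.2, 0.7, 1.9, 2.9, 0.1, 1.7, 1.3, 4.7, 1.4; M̄R̄ = 23.6000 / 13 = 1.8154
UCL = X̄ + 3·M̄R̄/d₂ = 64.7857 + 3 × 1.8154 / 1.128 = 69.6139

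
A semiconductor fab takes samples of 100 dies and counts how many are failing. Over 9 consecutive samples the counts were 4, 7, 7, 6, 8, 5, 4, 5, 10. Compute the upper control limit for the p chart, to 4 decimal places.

0.1347

p̄ = Σdᵢ / (k·n) = 56 / (9 × 100) = 0.06222
UCL = p̄ + 3·√(p̄(1−p̄)/n) = 0.06222 + 3 × √(0.06222×0.93778/100) = 0.06222 + 3 × 0.02416 = 0.13469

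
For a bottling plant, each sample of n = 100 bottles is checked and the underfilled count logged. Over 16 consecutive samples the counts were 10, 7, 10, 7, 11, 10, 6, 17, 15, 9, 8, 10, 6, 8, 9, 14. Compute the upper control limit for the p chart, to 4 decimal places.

p̄ = Σdᵢ / (k·n) = 157 / (16 × 100) = 0.09813
UCL = p̄ + 3·√(p̄(1−p̄)/n) = 0.09813 + 3 × √(0.09813×0.90187/100) = 0.09813 + 3 × 0.02975 = 0.18737

0.1874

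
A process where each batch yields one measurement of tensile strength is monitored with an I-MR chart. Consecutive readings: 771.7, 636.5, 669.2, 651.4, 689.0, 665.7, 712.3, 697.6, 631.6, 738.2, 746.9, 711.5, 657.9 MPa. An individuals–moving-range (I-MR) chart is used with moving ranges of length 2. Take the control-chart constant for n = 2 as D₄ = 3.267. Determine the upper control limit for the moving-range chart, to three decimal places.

Moving ranges: 135.2, 32.7, 17.8, 37.6, 23.3, 46.6, 14.7, 66.0, 106.6, 8.7, 35.4, 53.6; M̄R̄ = 578.2000 / 12 = 48.1833
UCL_MR = D₄·M̄R̄ = 3.267 × 48.1833 = 157.4150

157.415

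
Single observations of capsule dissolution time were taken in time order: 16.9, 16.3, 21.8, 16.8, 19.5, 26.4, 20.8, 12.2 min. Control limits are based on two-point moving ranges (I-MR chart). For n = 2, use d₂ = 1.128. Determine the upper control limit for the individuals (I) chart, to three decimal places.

32.097

X̄ = (16.9 + 16.3 + 21.8 + 16.8 + 19.5 + 26.4 + 20.8 + 12.2) / 8 = 18.8375
Moving ranges: 0.6, 5.5, 5.0, 2.7, 6.9, 5.6, 8.6; M̄R̄ = 34.9000 / 7 = 4.9857
UCL = X̄ + 3·M̄R̄/d₂ = 18.8375 + 3 × 4.9857 / 1.128 = 32.0974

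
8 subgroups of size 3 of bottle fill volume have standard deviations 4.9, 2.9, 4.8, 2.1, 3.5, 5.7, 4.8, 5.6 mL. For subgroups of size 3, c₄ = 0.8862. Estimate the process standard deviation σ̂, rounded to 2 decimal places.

4.84

s̄ = (4.9 + 2.9 + 4.8 + 2.1 + 3.5 + 5.7 + 4.8 + 5.6) / 8 = 4.2875
σ̂ = s̄ / c₄ = 4.2875 / 0.8862 = 4.8381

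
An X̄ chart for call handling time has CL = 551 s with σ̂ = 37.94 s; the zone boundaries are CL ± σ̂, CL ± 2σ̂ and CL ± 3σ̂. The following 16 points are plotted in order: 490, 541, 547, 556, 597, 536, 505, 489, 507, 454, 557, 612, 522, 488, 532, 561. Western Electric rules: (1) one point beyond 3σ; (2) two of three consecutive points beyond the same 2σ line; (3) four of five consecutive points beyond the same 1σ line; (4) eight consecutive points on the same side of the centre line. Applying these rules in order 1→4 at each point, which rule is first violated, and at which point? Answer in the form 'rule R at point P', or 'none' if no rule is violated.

Zone of each point (C = within 1σ̂, B = 1σ̂–2σ̂, A = 2σ̂–3σ̂, * = beyond 3σ̂; sign = side of CL): 1:-B, 2:-C, 3:-C, 4:+C, 5:+B, 6:-C, 7:-B, 8:-B, 9:-B, 10:-A, 11:+C, 12:+B, 13:-C, 14:-B, 15:-C, 16:+C
Rule 3 (four of five consecutive points beyond the same 1σ limit) is satisfied at point 10.

rule 3 at point 10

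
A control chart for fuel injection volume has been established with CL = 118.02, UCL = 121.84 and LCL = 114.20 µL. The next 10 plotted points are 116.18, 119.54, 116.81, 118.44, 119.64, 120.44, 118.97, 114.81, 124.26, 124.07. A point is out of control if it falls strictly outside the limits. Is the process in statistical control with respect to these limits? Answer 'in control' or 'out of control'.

out of control

Compare each point to [114.20, 121.84]: sample 9 = 124.26 > UCL; sample 10 = 124.07 > UCL.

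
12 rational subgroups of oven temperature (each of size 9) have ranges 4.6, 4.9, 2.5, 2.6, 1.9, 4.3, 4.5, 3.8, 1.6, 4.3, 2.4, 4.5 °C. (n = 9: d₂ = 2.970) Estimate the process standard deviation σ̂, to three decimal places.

R̄ = (4.6 + 4.9 + 2.5 + 2.6 + 1.9 + 4.3 + 4.5 + 3.8 + 1.6 + 4.3 + 2.4 + 4.5) / 12 = 3.4917
σ̂ = R̄ / d₂ = 3.4917 / 2.970 = 1.1756

1.176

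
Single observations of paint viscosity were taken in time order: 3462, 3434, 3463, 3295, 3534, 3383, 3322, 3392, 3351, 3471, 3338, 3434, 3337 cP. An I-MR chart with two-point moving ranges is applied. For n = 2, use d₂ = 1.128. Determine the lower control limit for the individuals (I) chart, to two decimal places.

X̄ = (3462 + 3434 + 3463 + 3295 + 3534 + 3383 + 3322 + 3392 + 3351 + 3471 + 3338 + 3434 + 3337) / 13 = 3401.2308
Moving ranges: 28, 29, 168, 239, 151, 61, 70, 41, 120, 133, 96, 97; M̄R̄ = 1233.0000 / 12 = 102.7500
LCL = X̄ − 3·M̄R̄/d₂ = 3401.2308 − 3 × 102.7500 / 1.128 = 3127.9595

3127.96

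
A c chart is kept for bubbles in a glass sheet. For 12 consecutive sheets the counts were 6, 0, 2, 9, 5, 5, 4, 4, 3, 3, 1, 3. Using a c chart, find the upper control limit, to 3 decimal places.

c̄ = (6 + 0 + 2 + 9 + 5 + 5 + 4 + 4 + 3 + 3 + 1 + 3) / 12 = 45 / 12 = 3.7500
UCL = c̄ + 3√c̄ = 3.7500 + 3 × √3.7500 = 3.7500 + 3 × 1.9365 = 9.5595

9.559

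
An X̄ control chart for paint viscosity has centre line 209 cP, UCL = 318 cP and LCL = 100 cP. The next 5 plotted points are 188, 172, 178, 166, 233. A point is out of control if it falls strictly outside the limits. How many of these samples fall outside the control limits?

0

All 5 points lie within [100, 318].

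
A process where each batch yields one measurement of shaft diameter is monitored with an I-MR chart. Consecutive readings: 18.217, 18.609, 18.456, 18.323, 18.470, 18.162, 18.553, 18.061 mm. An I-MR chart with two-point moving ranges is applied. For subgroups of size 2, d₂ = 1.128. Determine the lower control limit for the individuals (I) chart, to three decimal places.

X̄ = (18.217 + 18.609 + 18.456 + 18.323 + 18.470 + 18.162 + 18.553 + 18.061) / 8 = 18.3564
Moving ranges: 0.392, 0.153, 0.133, 0.147, 0.308, 0.391, 0.492; M̄R̄ = 2.0160 / 7 = 0.2880
LCL = X̄ − 3·M̄R̄/d₂ = 18.3564 − 3 × 0.2880 / 1.128 = 17.5904

17.590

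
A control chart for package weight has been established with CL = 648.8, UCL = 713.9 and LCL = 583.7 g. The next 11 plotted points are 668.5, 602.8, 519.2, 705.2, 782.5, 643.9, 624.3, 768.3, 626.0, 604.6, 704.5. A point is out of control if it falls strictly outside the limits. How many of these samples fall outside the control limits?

3

Compare each point to [583.7, 713.9]: sample 3 = 519.2 < LCL; sample 5 = 782.5 > UCL; sample 8 = 768.3 > UCL.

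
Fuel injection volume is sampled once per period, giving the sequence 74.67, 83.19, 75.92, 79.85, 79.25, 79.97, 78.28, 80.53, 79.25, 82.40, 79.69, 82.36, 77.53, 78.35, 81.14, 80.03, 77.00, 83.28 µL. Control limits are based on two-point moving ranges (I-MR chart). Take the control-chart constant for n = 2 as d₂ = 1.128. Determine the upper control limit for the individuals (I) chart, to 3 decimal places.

87.987

X̄ = (74.67 + 83.19 + 75.92 + 79.85 + 79.25 + 79.97 + 78.28 + 80.53 + 79.25 + 82.40 + 79.69 + 82.36 + 77.53 + 78.35 + 81.14 + 80.03 + 77.00 + 83.28) / 18 = 79.5939
Moving ranges: 8.52, 7.27, 3.93, 0.60, 0.72, 1.69, 2.25, 1.28, 3.15, 2.71, 2.67, 4.83, 0.82, 2.79, 1.11, 3.03, 6.28; M̄R̄ = 53.6500 / 17 = 3.1559
UCL = X̄ + 3·M̄R̄/d₂ = 79.5939 + 3 × 3.1559 / 1.128 = 87.9872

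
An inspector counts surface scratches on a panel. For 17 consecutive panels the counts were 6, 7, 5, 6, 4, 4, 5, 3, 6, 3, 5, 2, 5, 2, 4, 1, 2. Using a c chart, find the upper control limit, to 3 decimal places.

c̄ = (6 + 7 + 5 + 6 + 4 + 4 + 5 + 3 + 6 + 3 + 5 + 2 + 5 + 2 + 4 + 1 + 2) / 17 = 70 / 17 = 4.1176
UCL = c̄ + 3√c̄ = 4.1176 + 3 × √4.1176 = 4.1176 + 3 × 2.0292 = 10.2052

10.205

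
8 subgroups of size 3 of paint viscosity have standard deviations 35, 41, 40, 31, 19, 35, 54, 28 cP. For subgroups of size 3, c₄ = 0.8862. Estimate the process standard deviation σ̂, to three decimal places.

39.918

s̄ = (35 + 41 + 40 + 31 + 19 + 35 + 54 + 28) / 8 = 35.3750
σ̂ = s̄ / c₄ = 35.3750 / 0.8862 = 39.9176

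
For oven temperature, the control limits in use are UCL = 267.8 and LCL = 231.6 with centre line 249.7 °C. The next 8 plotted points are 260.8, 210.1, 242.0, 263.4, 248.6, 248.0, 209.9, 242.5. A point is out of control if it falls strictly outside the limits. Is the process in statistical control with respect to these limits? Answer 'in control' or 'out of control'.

out of control

Compare each point to [231.6, 267.8]: sample 2 = 210.1 < LCL; sample 7 = 209.9 < LCL.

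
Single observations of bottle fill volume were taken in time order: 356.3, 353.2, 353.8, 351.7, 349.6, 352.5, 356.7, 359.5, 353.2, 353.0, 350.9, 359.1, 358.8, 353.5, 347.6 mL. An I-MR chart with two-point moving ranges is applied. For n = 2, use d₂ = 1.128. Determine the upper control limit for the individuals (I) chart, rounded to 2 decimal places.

362.72

X̄ = (356.3 + 353.2 + 353.8 + 351.7 + 349.6 + 352.5 + 356.7 + 359.5 + 353.2 + 353.0 + 350.9 + 359.1 + 358.8 + 353.5 + 347.6) / 15 = 353.9600
Moving ranges: 3.1, 0.6, 2.1, 2.1, 2.9, 4.2, 2.8, 6.3, 0.2, 2.1, 8.2, 0.3, 5.3, 5.9; M̄R̄ = 46.1000 / 14 = 3.2929
UCL = X̄ + 3·M̄R̄/d₂ = 353.9600 + 3 × 3.2929 / 1.128 = 362.7176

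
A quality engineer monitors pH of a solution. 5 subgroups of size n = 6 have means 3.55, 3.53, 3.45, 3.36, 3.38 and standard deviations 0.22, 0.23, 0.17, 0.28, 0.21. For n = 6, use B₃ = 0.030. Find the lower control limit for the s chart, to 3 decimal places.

s̄ = (0.22 + 0.23 + 0.17 + 0.28 + 0.21) / 5 = 0.2220
LCL_s = B₃·s̄ = 0.030 × 0.2220 = 0.0067

0.007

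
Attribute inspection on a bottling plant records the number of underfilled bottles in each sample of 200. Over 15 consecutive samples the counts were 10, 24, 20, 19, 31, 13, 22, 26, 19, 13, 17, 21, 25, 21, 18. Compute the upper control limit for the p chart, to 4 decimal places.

0.1632

p̄ = Σdᵢ / (k·n) = 299 / (15 × 200) = 0.09967
UCL = p̄ + 3·√(p̄(1−p̄)/n) = 0.09967 + 3 × √(0.09967×0.90033/200) = 0.09967 + 3 × 0.02118 = 0.16321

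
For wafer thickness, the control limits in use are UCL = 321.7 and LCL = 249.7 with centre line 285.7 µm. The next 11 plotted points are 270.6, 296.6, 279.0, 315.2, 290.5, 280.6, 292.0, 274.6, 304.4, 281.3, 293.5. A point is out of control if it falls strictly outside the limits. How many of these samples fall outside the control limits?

0

All 11 points lie within [249.7, 321.7].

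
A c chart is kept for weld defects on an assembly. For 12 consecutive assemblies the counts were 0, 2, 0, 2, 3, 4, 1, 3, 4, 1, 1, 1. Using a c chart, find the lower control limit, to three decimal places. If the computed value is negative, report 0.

0.000

c̄ = (0 + 2 + 0 + 2 + 3 + 4 + 1 + 3 + 4 + 1 + 1 + 1) / 12 = 22 / 12 = 1.8333
LCL = c̄ − 3√c̄ = 1.8333 − 3 × 1.3540 = -2.2287 → 0 (cannot be negative)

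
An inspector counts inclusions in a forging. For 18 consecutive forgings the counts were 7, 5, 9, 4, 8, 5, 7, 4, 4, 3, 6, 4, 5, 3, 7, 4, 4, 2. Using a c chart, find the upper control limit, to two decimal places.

11.80

c̄ = (7 + 5 + 9 + 4 + 8 + 5 + 7 + 4 + 4 + 3 + 6 + 4 + 5 + 3 + 7 + 4 + 4 + 2) / 18 = 91 / 18 = 5.0556
UCL = c̄ + 3√c̄ = 5.0556 + 3 × √5.0556 = 5.0556 + 3 × 2.2485 = 11.8009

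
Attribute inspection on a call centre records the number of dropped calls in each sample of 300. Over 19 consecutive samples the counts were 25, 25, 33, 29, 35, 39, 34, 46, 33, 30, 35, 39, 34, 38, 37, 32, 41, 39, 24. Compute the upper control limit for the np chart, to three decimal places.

50.599

p̄ = Σdᵢ / (k·n) = 648 / (19 × 300) = 0.11368
UCL = np̄ + 3·√(np̄(1−p̄)) = 34.1053 + 3 × √(34.1053×0.88632) = 34.1053 + 3 × 5.4980 = 50.5993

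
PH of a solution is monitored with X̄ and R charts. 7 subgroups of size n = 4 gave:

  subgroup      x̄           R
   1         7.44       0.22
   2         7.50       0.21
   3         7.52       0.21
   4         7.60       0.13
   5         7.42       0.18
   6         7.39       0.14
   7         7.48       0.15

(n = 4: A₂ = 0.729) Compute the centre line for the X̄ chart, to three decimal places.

7.479

X̄̄ = (7.44 + 7.50 + 7.52 + 7.60 + 7.42 + 7.39 + 7.48) / 7 = 52.3500 / 7 = 7.4786
CL = X̄̄ = 7.4786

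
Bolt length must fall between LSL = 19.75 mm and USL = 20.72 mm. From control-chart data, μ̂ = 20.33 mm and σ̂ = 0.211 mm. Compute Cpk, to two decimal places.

0.62

Cpu = (USL − μ̂) / (3σ̂) = (20.72 − 20.33) / (3 × 0.211) = 0.6161; Cpl = (μ̂ − LSL) / (3σ̂) = (20.33 − 19.75) / (3 × 0.211) = 0.9163; Cpk = min(Cpu, Cpl) = 0.6161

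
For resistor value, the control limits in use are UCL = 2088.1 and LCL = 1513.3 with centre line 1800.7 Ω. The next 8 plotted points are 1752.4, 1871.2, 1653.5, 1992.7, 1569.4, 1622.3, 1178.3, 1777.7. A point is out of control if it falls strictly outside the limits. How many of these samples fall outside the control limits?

1

Compare each point to [1513.3, 2088.1]: sample 7 = 1178.3 < LCL.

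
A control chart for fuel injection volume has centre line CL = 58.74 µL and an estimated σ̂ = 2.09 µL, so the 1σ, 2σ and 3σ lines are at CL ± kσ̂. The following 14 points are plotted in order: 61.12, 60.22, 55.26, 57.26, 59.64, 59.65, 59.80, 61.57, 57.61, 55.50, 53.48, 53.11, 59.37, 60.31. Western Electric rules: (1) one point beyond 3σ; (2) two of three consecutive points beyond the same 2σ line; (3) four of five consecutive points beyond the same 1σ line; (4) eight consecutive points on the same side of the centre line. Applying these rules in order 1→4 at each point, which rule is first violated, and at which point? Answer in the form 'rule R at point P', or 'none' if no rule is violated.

Zone of each point (C = within 1σ̂, B = 1σ̂–2σ̂, A = 2σ̂–3σ̂, * = beyond 3σ̂; sign = side of CL): 1:+B, 2:+C, 3:-B, 4:-C, 5:+C, 6:+C, 7:+C, 8:+B, 9:-C, 10:-B, 11:-A, 12:-A, 13:+C, 14:+C
Rule 2 (two of three consecutive points beyond the same 2σ limit) is satisfied at point 12.

rule 2 at point 12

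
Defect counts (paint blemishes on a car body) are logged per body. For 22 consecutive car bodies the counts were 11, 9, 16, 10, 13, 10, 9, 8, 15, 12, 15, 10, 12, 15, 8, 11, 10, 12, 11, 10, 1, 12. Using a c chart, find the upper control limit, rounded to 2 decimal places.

20.82

c̄ = (11 + 9 + 16 + 10 + 13 + 10 + 9 + 8 + 15 + 12 + 15 + 10 + 12 + 15 + 8 + 11 + 10 + 12 + 11 + 10 + 1 + 12) / 22 = 240 / 22 = 10.9091
UCL = c̄ + 3√c̄ = 10.9091 + 3 × √10.9091 = 10.9091 + 3 × 3.3029 = 20.8178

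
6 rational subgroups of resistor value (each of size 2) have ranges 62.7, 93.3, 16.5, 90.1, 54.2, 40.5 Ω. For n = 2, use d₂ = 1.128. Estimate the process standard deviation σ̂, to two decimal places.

52.79

R̄ = (62.7 + 93.3 + 16.5 + 90.1 + 54.2 + 40.5) / 6 = 59.5500
σ̂ = R̄ / d₂ = 59.5500 / 1.128 = 52.7926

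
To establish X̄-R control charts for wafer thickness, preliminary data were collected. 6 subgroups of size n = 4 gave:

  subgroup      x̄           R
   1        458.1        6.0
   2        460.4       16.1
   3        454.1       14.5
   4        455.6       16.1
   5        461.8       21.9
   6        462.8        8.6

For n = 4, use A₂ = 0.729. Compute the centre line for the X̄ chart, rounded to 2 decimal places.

458.80

X̄̄ = (458.1 + 460.4 + 454.1 + 455.6 + 461.8 + 462.8) / 6 = 2752.8000 / 6 = 458.8000
CL = X̄̄ = 458.8000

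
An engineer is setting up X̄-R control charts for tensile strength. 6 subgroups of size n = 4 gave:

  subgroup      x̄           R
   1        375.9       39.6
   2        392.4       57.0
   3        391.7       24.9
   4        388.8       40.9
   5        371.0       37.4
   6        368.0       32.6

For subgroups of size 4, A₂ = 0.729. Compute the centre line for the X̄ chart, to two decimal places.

381.30

X̄̄ = (375.9 + 392.4 + 391.7 + 388.8 + 371.0 + 368.0) / 6 = 2287.8000 / 6 = 381.3000
CL = X̄̄ = 381.3000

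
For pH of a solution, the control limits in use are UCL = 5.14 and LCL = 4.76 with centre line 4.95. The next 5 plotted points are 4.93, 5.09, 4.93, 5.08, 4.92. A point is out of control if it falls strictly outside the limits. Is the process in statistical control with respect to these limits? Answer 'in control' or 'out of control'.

in control

All 5 points lie within [4.76, 5.14].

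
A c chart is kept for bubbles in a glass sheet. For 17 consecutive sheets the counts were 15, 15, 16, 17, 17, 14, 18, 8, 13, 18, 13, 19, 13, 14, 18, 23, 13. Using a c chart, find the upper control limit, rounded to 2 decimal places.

c̄ = (15 + 15 + 16 + 17 + 17 + 14 + 18 + 8 + 13 + 18 + 13 + 19 + 13 + 14 + 18 + 23 + 13) / 17 = 264 / 17 = 15.5294
UCL = c̄ + 3√c̄ = 15.5294 + 3 × √15.5294 = 15.5294 + 3 × 3.9407 = 27.3516

27.35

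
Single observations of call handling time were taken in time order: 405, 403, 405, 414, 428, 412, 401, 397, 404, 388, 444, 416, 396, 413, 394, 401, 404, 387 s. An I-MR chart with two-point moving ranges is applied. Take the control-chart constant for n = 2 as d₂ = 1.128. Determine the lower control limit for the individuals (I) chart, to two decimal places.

367.42

X̄ = (405 + 403 + 405 + 414 + 428 + 412 + 401 + 397 + 404 + 388 + 444 + 416 + 396 + 413 + 394 + 401 + 404 + 387) / 18 = 406.2222
Moving ranges: 2, 2, 9, 14, 16, 11, 4, 7, 16, 56, 28, 20, 17, 19, 7, 3, 17; M̄R̄ = 248.0000 / 17 = 14.5882
LCL = X̄ − 3·M̄R̄/d₂ = 406.2222 − 3 × 14.5882 / 1.128 = 367.4237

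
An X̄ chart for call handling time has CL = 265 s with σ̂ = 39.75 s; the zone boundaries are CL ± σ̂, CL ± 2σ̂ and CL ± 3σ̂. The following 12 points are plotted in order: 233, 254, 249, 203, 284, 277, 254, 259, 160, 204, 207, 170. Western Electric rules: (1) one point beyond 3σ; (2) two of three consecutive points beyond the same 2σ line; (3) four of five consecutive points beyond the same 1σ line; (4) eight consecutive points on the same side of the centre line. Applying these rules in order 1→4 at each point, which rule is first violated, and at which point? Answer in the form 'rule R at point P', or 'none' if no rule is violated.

rule 3 at point 12

Zone of each point (C = within 1σ̂, B = 1σ̂–2σ̂, A = 2σ̂–3σ̂, * = beyond 3σ̂; sign = side of CL): 1:-C, 2:-C, 3:-C, 4:-B, 5:+C, 6:+C, 7:-C, 8:-C, 9:-A, 10:-B, 11:-B, 12:-A
Rule 3 (four of five consecutive points beyond the same 1σ limit) is satisfied at point 12.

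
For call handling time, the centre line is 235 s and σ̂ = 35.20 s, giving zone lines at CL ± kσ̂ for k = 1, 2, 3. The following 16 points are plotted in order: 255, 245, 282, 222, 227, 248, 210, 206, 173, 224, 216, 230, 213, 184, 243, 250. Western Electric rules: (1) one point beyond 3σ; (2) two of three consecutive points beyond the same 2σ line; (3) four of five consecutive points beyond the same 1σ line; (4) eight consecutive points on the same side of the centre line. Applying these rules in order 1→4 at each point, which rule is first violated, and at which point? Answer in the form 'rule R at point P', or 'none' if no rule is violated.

rule 4 at point 14

Zone of each point (C = within 1σ̂, B = 1σ̂–2σ̂, A = 2σ̂–3σ̂, * = beyond 3σ̂; sign = side of CL): 1:+C, 2:+C, 3:+B, 4:-C, 5:-C, 6:+C, 7:-C, 8:-C, 9:-B, 10:-C, 11:-C, 12:-C, 13:-C, 14:-B, 15:+C, 16:+C
Rule 4 (eight consecutive points on the same side of the centre line) is satisfied at point 14.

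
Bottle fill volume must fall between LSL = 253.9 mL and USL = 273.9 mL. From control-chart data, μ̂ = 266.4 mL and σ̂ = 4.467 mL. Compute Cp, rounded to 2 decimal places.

0.75

Cp = (USL − LSL) / (6σ̂) = (273.9 − 253.9) / (6 × 4.467) = 20.0000 / 26.8020 = 0.7462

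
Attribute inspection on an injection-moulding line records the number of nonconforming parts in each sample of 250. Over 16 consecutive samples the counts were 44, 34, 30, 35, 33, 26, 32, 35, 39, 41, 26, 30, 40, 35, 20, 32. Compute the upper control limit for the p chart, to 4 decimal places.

p̄ = Σdᵢ / (k·n) = 532 / (16 × 250) = 0.13300
UCL = p̄ + 3·√(p̄(1−p̄)/n) = 0.13300 + 3 × √(0.13300×0.86700/250) = 0.13300 + 3 × 0.02148 = 0.19743

0.1974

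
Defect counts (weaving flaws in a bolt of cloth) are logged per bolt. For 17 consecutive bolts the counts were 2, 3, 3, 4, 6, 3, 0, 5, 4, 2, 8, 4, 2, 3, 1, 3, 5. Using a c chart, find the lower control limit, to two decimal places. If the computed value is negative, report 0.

0.00

c̄ = (2 + 3 + 3 + 4 + 6 + 3 + 0 + 5 + 4 + 2 + 8 + 4 + 2 + 3 + 1 + 3 + 5) / 17 = 58 / 17 = 3.4118
LCL = c̄ − 3√c̄ = 3.4118 − 3 × 1.8471 = -2.1295 → 0 (cannot be negative)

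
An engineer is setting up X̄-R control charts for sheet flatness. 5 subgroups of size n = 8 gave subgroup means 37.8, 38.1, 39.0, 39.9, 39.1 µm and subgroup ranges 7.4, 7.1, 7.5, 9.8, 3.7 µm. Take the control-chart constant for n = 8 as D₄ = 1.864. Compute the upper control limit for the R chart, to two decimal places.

R̄ = (7.4 + 7.1 + 7.5 + 9.8 + 3.7) / 5 = 35.5000 / 5 = 7.1000
UCL_R = D₄·R̄ = 1.864 × 7.1000 = 13.2344

13.23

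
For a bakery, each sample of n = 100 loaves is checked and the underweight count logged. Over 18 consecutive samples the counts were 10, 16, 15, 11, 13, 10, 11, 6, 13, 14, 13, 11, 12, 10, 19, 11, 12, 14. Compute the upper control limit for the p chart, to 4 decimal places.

0.2212

p̄ = Σdᵢ / (k·n) = 221 / (18 × 100) = 0.12278
UCL = p̄ + 3·√(p̄(1−p̄)/n) = 0.12278 + 3 × √(0.12278×0.87722/100) = 0.12278 + 3 × 0.03282 = 0.22123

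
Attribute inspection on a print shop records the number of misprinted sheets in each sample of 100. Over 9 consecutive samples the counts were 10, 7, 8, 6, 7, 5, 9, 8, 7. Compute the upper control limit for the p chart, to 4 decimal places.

p̄ = Σdᵢ / (k·n) = 67 / (9 × 100) = 0.07444
UCL = p̄ + 3·√(p̄(1−p̄)/n) = 0.07444 + 3 × √(0.07444×0.92556/100) = 0.07444 + 3 × 0.02625 = 0.15319

0.1532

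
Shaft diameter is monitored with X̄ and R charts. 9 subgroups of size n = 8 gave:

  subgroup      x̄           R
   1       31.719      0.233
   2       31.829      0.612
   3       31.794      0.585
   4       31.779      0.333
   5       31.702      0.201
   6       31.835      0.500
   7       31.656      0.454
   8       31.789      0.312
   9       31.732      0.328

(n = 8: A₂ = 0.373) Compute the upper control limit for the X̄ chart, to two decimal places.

X̄̄ = (31.719 + 31.829 + 31.794 + 31.779 + 31.702 + 31.835 + 31.656 + 31.789 + 31.732) / 9 = 285.8350 / 9 = 31.7594
R̄ = (0.233 + 0.612 + 0.585 + 0.333 + 0.201 + 0.500 + 0.454 + 0.312 + 0.328) / 9 = 3.5580 / 9 = 0.3953
UCL = X̄̄ + A₂·R̄ = 31.7594 + 0.373 × 0.3953 = 31.9069

31.91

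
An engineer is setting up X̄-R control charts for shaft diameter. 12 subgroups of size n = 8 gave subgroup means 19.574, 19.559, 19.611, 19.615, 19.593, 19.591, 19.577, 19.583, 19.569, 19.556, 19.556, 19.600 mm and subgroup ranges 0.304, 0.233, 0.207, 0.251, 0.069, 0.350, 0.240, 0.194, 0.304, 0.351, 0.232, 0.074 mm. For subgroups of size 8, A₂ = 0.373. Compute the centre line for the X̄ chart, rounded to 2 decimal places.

X̄̄ = (19.574 + 19.559 + 19.611 + 19.615 + 19.593 + 19.591 + 19.577 + 19.583 + 19.569 + 19.556 + 19.556 + 19.600) / 12 = 234.9840 / 12 = 19.5820
CL = X̄̄ = 19.5820

19.58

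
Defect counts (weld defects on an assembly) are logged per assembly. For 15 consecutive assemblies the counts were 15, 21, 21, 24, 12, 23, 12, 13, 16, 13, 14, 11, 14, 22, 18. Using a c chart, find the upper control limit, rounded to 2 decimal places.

28.82

c̄ = (15 + 21 + 21 + 24 + 12 + 23 + 12 + 13 + 16 + 13 + 14 + 11 + 14 + 22 + 18) / 15 = 249 / 15 = 16.6000
UCL = c̄ + 3√c̄ = 16.6000 + 3 × √16.6000 = 16.6000 + 3 × 4.0743 = 28.8229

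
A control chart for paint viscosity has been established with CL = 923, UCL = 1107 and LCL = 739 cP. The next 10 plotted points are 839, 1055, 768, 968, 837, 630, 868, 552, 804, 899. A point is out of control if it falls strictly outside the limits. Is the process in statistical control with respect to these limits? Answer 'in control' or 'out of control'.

Compare each point to [739, 1107]: sample 6 = 630 < LCL; sample 8 = 552 < LCL.

out of control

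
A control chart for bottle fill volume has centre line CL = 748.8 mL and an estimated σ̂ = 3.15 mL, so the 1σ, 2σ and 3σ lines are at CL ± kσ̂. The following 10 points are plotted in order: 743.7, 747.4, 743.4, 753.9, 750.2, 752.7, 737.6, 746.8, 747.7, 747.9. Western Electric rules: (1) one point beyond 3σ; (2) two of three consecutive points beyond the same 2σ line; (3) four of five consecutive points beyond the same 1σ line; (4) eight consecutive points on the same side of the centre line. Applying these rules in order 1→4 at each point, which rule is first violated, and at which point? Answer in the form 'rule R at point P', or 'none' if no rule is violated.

Zone of each point (C = within 1σ̂, B = 1σ̂–2σ̂, A = 2σ̂–3σ̂, * = beyond 3σ̂; sign = side of CL): 1:-B, 2:-C, 3:-B, 4:+B, 5:+C, 6:+B, 7:-*, 8:-C, 9:-C, 10:-C
Rule 1 (one point beyond the 3σ limits) is satisfied at point 7.

rule 1 at point 7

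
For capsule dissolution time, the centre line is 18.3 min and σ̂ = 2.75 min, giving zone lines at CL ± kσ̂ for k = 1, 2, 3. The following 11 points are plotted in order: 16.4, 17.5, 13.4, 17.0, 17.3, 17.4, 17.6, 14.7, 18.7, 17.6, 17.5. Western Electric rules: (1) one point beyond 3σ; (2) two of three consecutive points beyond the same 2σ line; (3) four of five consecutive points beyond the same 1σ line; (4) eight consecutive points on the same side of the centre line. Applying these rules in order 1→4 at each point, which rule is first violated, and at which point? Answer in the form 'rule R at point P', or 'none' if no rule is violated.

Zone of each point (C = within 1σ̂, B = 1σ̂–2σ̂, A = 2σ̂–3σ̂, * = beyond 3σ̂; sign = side of CL): 1:-C, 2:-C, 3:-B, 4:-C, 5:-C, 6:-C, 7:-C, 8:-B, 9:+C, 10:-C, 11:-C
Rule 4 (eight consecutive points on the same side of the centre line) is satisfied at point 8.

rule 4 at point 8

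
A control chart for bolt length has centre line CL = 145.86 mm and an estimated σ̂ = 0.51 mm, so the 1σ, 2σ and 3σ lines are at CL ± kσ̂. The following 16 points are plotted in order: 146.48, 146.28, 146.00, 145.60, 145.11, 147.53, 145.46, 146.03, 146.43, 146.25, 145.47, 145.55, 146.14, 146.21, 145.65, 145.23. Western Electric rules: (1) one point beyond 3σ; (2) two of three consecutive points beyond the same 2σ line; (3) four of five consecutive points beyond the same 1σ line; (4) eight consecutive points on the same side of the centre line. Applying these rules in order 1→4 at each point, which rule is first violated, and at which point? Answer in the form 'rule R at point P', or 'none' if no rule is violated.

Zone of each point (C = within 1σ̂, B = 1σ̂–2σ̂, A = 2σ̂–3σ̂, * = beyond 3σ̂; sign = side of CL): 1:+B, 2:+C, 3:+C, 4:-C, 5:-B, 6:+*, 7:-C, 8:+C, 9:+B, 10:+C, 11:-C, 12:-C, 13:+C, 14:+C, 15:-C, 16:-B
Rule 1 (one point beyond the 3σ limits) is satisfied at point 6.

rule 1 at point 6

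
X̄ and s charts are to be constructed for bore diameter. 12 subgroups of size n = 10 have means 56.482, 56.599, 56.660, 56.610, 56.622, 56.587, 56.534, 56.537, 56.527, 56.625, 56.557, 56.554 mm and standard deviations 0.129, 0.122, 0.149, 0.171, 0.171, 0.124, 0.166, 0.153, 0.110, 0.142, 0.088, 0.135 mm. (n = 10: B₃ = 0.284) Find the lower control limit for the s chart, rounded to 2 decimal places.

s̄ = (0.129 + 0.122 + 0.149 + 0.171 + 0.171 + 0.124 + 0.166 + 0.153 + 0.110 + 0.142 + 0.088 + 0.135) / 12 = 0.1383
LCL_s = B₃·s̄ = 0.284 × 0.1383 = 0.0393

0.04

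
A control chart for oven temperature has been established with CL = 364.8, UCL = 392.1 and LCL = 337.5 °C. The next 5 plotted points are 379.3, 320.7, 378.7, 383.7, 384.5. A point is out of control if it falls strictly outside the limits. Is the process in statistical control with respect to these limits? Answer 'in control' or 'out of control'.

out of control

Compare each point to [337.5, 392.1]: sample 2 = 320.7 < LCL.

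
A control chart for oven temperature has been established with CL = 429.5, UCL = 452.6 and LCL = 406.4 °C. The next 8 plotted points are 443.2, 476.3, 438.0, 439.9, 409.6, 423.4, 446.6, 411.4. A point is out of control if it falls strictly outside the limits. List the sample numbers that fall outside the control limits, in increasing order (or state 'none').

2

Compare each point to [406.4, 452.6]: sample 2 = 476.3 > UCL.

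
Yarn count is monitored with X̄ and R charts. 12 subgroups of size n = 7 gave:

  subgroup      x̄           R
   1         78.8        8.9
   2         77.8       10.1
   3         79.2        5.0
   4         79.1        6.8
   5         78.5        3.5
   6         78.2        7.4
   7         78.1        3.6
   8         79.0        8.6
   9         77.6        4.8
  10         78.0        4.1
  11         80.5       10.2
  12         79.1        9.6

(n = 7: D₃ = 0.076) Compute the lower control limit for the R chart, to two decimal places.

0.52

R̄ = (8.9 + 10.1 + 5.0 + 6.8 + 3.5 + 7.4 + 3.6 + 8.6 + 4.8 + 4.1 + 10.2 + 9.6) / 12 = 82.6000 / 12 = 6.8833
LCL_R = D₃·R̄ = 0.076 × 6.8833 = 0.5231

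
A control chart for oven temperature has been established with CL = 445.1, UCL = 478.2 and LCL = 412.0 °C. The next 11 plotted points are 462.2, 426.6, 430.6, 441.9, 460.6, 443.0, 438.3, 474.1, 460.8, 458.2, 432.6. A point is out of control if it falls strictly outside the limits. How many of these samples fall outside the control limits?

0

All 11 points lie within [412.0, 478.2].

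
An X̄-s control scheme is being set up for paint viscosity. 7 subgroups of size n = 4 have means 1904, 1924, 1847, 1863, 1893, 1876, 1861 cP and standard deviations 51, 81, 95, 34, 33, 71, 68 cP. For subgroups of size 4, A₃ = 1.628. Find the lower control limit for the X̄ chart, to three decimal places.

X̄̄ = (1904 + 1924 + 1847 + 1863 + 1893 + 1876 + 1861) / 7 = 1881.1429
s̄ = (51 + 81 + 95 + 34 + 33 + 71 + 68) / 7 = 61.8571
LCL = X̄̄ − A₃·s̄ = 1881.1429 − 1.628 × 61.8571 = 1780.4394

1780.439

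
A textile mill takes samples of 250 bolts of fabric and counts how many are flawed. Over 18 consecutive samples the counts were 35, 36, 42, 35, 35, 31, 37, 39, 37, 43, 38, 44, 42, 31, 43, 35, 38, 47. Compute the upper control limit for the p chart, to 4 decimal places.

p̄ = Σdᵢ / (k·n) = 688 / (18 × 250) = 0.15289
UCL = p̄ + 3·√(p̄(1−p̄)/n) = 0.15289 + 3 × √(0.15289×0.84711/250) = 0.15289 + 3 × 0.02276 = 0.22117

0.2212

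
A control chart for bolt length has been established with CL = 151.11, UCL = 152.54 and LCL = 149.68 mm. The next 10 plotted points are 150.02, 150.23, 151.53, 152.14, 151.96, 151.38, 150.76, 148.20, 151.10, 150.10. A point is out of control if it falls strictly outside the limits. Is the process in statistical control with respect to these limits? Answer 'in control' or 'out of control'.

out of control

Compare each point to [149.68, 152.54]: sample 8 = 148.20 < LCL.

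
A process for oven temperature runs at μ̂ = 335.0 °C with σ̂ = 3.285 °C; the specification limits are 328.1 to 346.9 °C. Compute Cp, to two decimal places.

0.95

Cp = (USL − LSL) / (6σ̂) = (346.9 − 328.1) / (6 × 3.285) = 18.8000 / 19.7100 = 0.9538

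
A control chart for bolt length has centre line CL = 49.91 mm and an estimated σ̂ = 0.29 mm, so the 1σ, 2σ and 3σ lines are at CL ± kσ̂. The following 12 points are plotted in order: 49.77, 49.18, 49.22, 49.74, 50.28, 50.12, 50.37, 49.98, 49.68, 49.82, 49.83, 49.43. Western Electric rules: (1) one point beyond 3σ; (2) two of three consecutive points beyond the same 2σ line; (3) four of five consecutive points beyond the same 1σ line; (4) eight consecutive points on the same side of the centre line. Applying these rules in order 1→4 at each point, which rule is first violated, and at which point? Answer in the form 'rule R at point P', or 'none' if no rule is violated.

Zone of each point (C = within 1σ̂, B = 1σ̂–2σ̂, A = 2σ̂–3σ̂, * = beyond 3σ̂; sign = side of CL): 1:-C, 2:-A, 3:-A, 4:-C, 5:+B, 6:+C, 7:+B, 8:+C, 9:-C, 10:-C, 11:-C, 12:-B
Rule 2 (two of three consecutive points beyond the same 2σ limit) is satisfied at point 3.

rule 2 at point 3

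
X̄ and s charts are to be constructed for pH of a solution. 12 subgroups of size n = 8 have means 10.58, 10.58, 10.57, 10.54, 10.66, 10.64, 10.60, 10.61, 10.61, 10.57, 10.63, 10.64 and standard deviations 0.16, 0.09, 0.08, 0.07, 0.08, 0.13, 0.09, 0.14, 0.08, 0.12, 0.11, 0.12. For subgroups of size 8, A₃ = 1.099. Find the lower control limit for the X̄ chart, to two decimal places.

X̄̄ = (10.58 + 10.58 + 10.57 + 10.54 + 10.66 + 10.64 + 10.60 + 10.61 + 10.61 + 10.57 + 10.63 + 10.64) / 12 = 10.6025
s̄ = (0.16 + 0.09 + 0.08 + 0.07 + 0.08 + 0.13 + 0.09 + 0.14 + 0.08 + 0.12 + 0.11 + 0.12) / 12 = 0.1058
LCL = X̄̄ − A₃·s̄ = 10.6025 − 1.099 × 0.1058 = 10.4862

10.49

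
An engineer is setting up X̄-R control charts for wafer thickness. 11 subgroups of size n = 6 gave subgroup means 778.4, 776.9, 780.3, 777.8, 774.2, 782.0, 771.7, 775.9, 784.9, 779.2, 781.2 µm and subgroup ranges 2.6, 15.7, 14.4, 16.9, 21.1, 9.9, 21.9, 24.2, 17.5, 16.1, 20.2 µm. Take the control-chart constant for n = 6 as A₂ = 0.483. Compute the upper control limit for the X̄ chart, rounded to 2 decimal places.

786.33

X̄̄ = (778.4 + 776.9 + 780.3 + 777.8 + 774.2 + 782.0 + 771.7 + 775.9 + 784.9 + 779.2 + 781.2) / 11 = 8562.5000 / 11 = 778.4091
R̄ = (2.6 + 15.7 + 14.4 + 16.9 + 21.1 + 9.9 + 21.9 + 24.2 + 17.5 + 16.1 + 20.2) / 11 = 180.5000 / 11 = 16.4091
UCL = X̄̄ + A₂·R̄ = 778.4091 + 0.483 × 16.4091 = 786.3347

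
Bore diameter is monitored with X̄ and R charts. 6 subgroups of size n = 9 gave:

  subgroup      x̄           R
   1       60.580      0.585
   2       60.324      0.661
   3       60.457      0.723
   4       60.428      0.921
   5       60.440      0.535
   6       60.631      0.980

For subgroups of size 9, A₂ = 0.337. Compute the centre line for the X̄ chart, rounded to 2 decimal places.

60.48

X̄̄ = (60.580 + 60.324 + 60.457 + 60.428 + 60.440 + 60.631) / 6 = 362.8600 / 6 = 60.4767
CL = X̄̄ = 60.4767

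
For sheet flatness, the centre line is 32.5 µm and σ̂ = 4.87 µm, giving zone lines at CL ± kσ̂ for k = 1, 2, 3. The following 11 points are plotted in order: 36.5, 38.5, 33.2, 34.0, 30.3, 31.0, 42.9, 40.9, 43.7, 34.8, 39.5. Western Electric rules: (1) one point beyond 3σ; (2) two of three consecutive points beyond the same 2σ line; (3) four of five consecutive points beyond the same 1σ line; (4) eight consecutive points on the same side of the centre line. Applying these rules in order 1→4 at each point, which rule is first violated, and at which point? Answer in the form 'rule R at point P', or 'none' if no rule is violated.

Zone of each point (C = within 1σ̂, B = 1σ̂–2σ̂, A = 2σ̂–3σ̂, * = beyond 3σ̂; sign = side of CL): 1:+C, 2:+B, 3:+C, 4:+C, 5:-C, 6:-C, 7:+A, 8:+B, 9:+A, 10:+C, 11:+B
Rule 2 (two of three consecutive points beyond the same 2σ limit) is satisfied at point 9.

rule 2 at point 9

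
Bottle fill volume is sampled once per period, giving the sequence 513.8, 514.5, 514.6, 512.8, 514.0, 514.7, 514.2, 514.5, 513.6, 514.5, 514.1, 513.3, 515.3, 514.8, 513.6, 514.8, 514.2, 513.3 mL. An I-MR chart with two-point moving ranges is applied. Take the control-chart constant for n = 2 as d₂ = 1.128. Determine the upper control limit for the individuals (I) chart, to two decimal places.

516.44

X̄ = (513.8 + 514.5 + 514.6 + 512.8 + 514.0 + 514.7 + 514.2 + 514.5 + 513.6 + 514.5 + 514.1 + 513.3 + 515.3 + 514.8 + 513.6 + 514.8 + 514.2 + 513.3) / 18 = 514.1444
Moving ranges: 0.7, 0.1, 1.8, 1.2, 0.7, 0.5, 0.3, 0.9, 0.9, 0.4, 0.8, 2.0, 0.5, 1.2, 1.2, 0.6, 0.9; M̄R̄ = 14.7000 / 17 = 0.8647
UCL = X̄ + 3·M̄R̄/d₂ = 514.1444 + 3 × 0.8647 / 1.128 = 516.4442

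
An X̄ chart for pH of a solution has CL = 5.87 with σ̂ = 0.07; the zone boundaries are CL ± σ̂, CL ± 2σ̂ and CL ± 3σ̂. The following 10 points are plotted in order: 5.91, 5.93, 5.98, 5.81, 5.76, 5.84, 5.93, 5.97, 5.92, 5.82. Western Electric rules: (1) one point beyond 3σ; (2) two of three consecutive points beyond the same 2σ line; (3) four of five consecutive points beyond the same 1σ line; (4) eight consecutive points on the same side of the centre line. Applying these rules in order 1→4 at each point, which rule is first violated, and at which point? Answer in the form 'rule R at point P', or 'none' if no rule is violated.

none

Zone of each point (C = within 1σ̂, B = 1σ̂–2σ̂, A = 2σ̂–3σ̂, * = beyond 3σ̂; sign = side of CL): 1:+C, 2:+C, 3:+B, 4:-C, 5:-B, 6:-C, 7:+C, 8:+B, 9:+C, 10:-C
No rule fires across all 10 points.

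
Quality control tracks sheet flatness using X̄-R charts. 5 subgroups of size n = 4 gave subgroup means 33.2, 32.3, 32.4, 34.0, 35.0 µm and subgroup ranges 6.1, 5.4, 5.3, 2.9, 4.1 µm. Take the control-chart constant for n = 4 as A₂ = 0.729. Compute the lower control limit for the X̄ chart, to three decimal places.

29.910

X̄̄ = (33.2 + 32.3 + 32.4 + 34.0 + 35.0) / 5 = 166.9000 / 5 = 33.3800
R̄ = (6.1 + 5.4 + 5.3 + 2.9 + 4.1) / 5 = 23.8000 / 5 = 4.7600
LCL = X̄̄ − A₂·R̄ = 33.3800 − 0.729 × 4.7600 = 29.9100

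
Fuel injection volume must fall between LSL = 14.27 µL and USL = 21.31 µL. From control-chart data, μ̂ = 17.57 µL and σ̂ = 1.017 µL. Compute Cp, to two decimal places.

Cp = (USL − LSL) / (6σ̂) = (21.31 − 14.27) / (6 × 1.017) = 7.0400 / 6.1020 = 1.1537

1.15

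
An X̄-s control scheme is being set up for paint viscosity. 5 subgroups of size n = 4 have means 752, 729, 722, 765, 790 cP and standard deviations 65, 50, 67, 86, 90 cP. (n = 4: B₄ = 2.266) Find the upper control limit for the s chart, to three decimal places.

s̄ = (65 + 50 + 67 + 86 + 90) / 5 = 71.6000
UCL_s = B₄·s̄ = 2.266 × 71.6000 = 162.2456

162.246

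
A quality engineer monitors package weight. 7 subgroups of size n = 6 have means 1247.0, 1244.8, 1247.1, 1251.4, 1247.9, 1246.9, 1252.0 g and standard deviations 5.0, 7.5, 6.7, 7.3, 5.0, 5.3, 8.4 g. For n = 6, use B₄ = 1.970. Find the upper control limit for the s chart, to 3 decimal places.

12.721

s̄ = (5.0 + 7.5 + 6.7 + 7.3 + 5.0 + 5.3 + 8.4) / 7 = 6.4571
UCL_s = B₄·s̄ = 1.970 × 6.4571 = 12.7206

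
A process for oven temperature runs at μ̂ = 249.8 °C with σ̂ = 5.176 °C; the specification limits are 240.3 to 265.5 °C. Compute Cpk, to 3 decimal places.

Cpu = (USL − μ̂) / (3σ̂) = (265.5 − 249.8) / (3 × 5.176) = 1.0111; Cpl = (μ̂ − LSL) / (3σ̂) = (249.8 − 240.3) / (3 × 5.176) = 0.6118; Cpk = min(Cpu, Cpl) = 0.6118

0.612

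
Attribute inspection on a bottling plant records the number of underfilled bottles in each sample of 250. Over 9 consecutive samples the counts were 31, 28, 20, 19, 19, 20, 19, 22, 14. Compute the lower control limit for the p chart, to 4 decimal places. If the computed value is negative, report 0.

p̄ = Σdᵢ / (k·n) = 192 / (9 × 250) = 0.08533
LCL = p̄ − 3·√(p̄(1−p̄)/n) = 0.08533 − 3 × 0.01767 = 0.03233

0.0323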